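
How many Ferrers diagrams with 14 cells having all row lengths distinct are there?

The partitions of 14 that satisfy the conditions:
14
13,1
12,2
11,3
11,2,1
10,4
10,3,1
9,5
9,4,1
9,3,2
8,6
8,5,1
8,4,2
8,3,2,1
7,6,1
7,5,2
7,4,3
7,4,2,1
6,5,3
6,5,2,1
6,4,3,1
5,4,3,2
That's 22 in total.

22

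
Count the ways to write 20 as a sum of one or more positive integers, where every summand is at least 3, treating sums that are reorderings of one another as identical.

49

There are too many to list fully; the first 12 (by largest part) are:
20
17, 3
16, 4
15, 5
14, 6
14, 3, 3
13, 7
13, 4, 3
12, 8
12, 5, 3
12, 4, 4
11, 9
…and 37 more, for 49 total.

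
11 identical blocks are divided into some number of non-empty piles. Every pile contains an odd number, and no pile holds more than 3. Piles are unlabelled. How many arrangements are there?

4

The partitions of 11 that satisfy the conditions:
3, 3, 3, 1, 1
3, 3, 1, 1, 1, 1, 1
3, 1, 1, 1, 1, 1, 1, 1, 1
1, 1, 1, 1, 1, 1, 1, 1, 1, 1, 1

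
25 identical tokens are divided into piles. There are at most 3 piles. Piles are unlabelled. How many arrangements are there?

65

A partial list (first 12 by largest part):
25
24 + 1
23 + 2
23 + 1 + 1
22 + 3
22 + 2 + 1
21 + 4
21 + 3 + 1
21 + 2 + 2
20 + 5
20 + 4 + 1
20 + 3 + 2
…and 53 more, for 65 total.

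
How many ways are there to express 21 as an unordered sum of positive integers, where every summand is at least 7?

6

Enumerating:
21
14 + 7
13 + 8
12 + 9
11 + 10
7 + 7 + 7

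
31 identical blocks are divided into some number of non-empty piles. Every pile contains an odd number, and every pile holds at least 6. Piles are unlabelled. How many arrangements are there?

Listing the qualifying partitions of 31:
31
7 + 7 + 17
7 + 9 + 15
7 + 11 + 13
9 + 9 + 13
9 + 11 + 11
Counting gives 6.

6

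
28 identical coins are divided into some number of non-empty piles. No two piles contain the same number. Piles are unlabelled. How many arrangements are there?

Enumerating by decreasing first part gives 222 partitions in all.

222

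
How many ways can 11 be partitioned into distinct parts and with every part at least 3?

4

The partitions of 11 that satisfy the conditions:
11
8 + 3
7 + 4
6 + 5
That's 4 in total.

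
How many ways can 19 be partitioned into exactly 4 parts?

54

A partial list (first 12 by largest part):
1,1,1,16
1,1,2,15
1,1,3,14
1,2,2,14
1,1,4,13
1,2,3,13
2,2,2,13
1,1,5,12
1,2,4,12
1,3,3,12
2,2,3,12
1,1,6,11
…and 42 more, for 54 total.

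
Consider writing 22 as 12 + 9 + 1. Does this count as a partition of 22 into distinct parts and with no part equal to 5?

The parts sum to 22, and the condition 'all summands are distinct' holds; the condition 'no summand equals 5' holds.

Yes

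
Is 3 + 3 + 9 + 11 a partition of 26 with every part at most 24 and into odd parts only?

The parts sum to 26, and the condition 'no summand exceeds 24' holds; the condition 'every summand is odd' holds.

Yes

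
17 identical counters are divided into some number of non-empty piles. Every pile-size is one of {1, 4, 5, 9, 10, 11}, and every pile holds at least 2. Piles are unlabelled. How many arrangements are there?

They are:
9, 4, 4
5, 4, 4, 4
Counting gives 2.

2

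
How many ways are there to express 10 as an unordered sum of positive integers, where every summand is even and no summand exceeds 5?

Listing the qualifying partitions of 10:
4, 4, 2
4, 2, 2, 2
2, 2, 2, 2, 2

3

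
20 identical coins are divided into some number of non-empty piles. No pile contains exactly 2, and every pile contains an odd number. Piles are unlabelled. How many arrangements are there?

A partial list (first 12 by largest part):
19, 1
17, 3
17, 1, 1, 1
15, 5
15, 3, 1, 1
15, 1, 1, 1, 1, 1
13, 7
13, 5, 1, 1
13, 3, 3, 1
13, 3, 1, 1, 1, 1
13, 1, 1, 1, 1, 1, 1, 1
11, 9
…and 52 more, for 64 total.

64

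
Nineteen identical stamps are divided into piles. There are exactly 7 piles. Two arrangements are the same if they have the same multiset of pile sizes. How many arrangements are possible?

65

A partial list (first 12 by largest part):
13 + 1 + 1 + 1 + 1 + 1 + 1
12 + 2 + 1 + 1 + 1 + 1 + 1
11 + 3 + 1 + 1 + 1 + 1 + 1
11 + 2 + 2 + 1 + 1 + 1 + 1
10 + 4 + 1 + 1 + 1 + 1 + 1
10 + 3 + 2 + 1 + 1 + 1 + 1
10 + 2 + 2 + 2 + 1 + 1 + 1
9 + 5 + 1 + 1 + 1 + 1 + 1
9 + 4 + 2 + 1 + 1 + 1 + 1
9 + 3 + 3 + 1 + 1 + 1 + 1
9 + 3 + 2 + 2 + 1 + 1 + 1
9 + 2 + 2 + 2 + 2 + 1 + 1
…and 53 more, for 65 total.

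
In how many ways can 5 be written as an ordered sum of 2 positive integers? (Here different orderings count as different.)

By stars and bars with positive parts, the count is C(4,1) = 4.

4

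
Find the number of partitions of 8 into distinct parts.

Enumerating:
8
1 + 7
2 + 6
3 + 5
1 + 2 + 5
1 + 3 + 4

6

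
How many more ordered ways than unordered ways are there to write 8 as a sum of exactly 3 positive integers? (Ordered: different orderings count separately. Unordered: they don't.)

16

Compositions: C(7,2) = 21.
Unordered (partitions into 3 parts): 5.
Difference: 21 − 5 = 16.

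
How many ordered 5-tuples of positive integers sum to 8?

35

By stars and bars with positive parts, the count is C(7,4) = 35.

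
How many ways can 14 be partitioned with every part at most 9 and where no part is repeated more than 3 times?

71

Systematic enumeration (by largest part, then next-largest, …) yields 71.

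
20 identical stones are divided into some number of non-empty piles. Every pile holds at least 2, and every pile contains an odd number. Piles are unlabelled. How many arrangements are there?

10

Enumerating:
17,3
15,5
13,7
11,9
11,3,3,3
9,5,3,3
7,7,3,3
7,5,5,3
5,5,5,5
5,3,3,3,3,3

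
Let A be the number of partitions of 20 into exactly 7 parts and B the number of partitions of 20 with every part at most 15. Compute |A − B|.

533

Partitions of 20 into exactly 7 parts: 82.
Partitions of 20 with every part at most 15: 615.
|82 − 615| = 533.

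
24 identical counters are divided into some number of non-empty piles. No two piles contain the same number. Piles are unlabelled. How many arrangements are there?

Direct enumeration gives 122 partitions.

122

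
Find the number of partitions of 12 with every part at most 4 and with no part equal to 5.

There are too many to list fully; the first 12 (by largest part) are:
4+4+4
4+4+3+1
4+4+2+2
4+4+2+1+1
4+4+1+1+1+1
4+3+3+2
4+3+3+1+1
4+3+2+2+1
4+3+2+1+1+1
4+3+1+1+1+1+1
4+2+2+2+2
4+2+2+2+1+1
…and 22 more, for 34 total.

34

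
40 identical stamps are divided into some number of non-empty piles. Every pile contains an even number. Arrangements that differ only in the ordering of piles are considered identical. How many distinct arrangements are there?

627

Systematic enumeration (by largest part, then next-largest, …) yields 627.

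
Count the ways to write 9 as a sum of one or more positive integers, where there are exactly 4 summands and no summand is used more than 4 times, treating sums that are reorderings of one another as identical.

They are:
1 + 1 + 1 + 6
1 + 1 + 2 + 5
1 + 1 + 3 + 4
1 + 2 + 2 + 4
1 + 2 + 3 + 3
2 + 2 + 2 + 3

6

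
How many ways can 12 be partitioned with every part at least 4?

5

Listing the qualifying partitions of 12:
12
4, 8
5, 7
6, 6
4, 4, 4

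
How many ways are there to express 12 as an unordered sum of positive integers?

77

Counting exhaustively, 77 partitions satisfy the conditions.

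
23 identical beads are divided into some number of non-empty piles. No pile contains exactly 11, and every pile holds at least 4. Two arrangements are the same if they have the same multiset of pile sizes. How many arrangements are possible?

There are too many to list fully; the first 12 (by largest part) are:
23
4,19
5,18
6,17
7,16
8,15
4,4,15
9,14
4,5,14
10,13
4,6,13
5,5,13
…and 22 more, for 34 total.

34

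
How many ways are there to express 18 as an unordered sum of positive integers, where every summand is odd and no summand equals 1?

8

Listing the qualifying partitions of 18:
15, 3
13, 5
11, 7
9, 9
9, 3, 3, 3
7, 5, 3, 3
5, 5, 5, 3
3, 3, 3, 3, 3, 3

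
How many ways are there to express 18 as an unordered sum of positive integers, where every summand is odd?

There are too many to list fully; the first 12 (by largest part) are:
17,1
15,3
15,1,1,1
13,5
13,3,1,1
13,1,1,1,1,1
11,7
11,5,1,1
11,3,3,1
11,3,1,1,1,1
11,1,1,1,1,1,1,1
9,9
…and 34 more, for 46 total.

46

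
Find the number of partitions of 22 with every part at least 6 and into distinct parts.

7

The partitions of 22 that satisfy the conditions:
22
16,6
15,7
14,8
13,9
12,10
9,7,6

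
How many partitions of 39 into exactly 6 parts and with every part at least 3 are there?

There are 331 such partitions.

331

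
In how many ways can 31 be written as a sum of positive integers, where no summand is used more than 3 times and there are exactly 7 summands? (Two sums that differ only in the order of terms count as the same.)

There are 564 such partitions.

564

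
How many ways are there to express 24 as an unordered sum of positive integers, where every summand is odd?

122

Direct enumeration gives 122 partitions.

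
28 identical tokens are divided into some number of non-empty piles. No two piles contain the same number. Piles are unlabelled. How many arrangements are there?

222

There are 222 such partitions.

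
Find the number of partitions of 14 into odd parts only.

Enumerating:
13 + 1
11 + 3
11 + 1 + 1 + 1
9 + 5
9 + 3 + 1 + 1
9 + 1 + 1 + 1 + 1 + 1
7 + 7
7 + 5 + 1 + 1
7 + 3 + 3 + 1
7 + 3 + 1 + 1 + 1 + 1
7 + 1 + 1 + 1 + 1 + 1 + 1 + 1
5 + 5 + 3 + 1
5 + 5 + 1 + 1 + 1 + 1
5 + 3 + 3 + 3
5 + 3 + 3 + 1 + 1 + 1
5 + 3 + 1 + 1 + 1 + 1 + 1 + 1
5 + 1 + 1 + 1 + 1 + 1 + 1 + 1 + 1 + 1
3 + 3 + 3 + 3 + 1 + 1
3 + 3 + 3 + 1 + 1 + 1 + 1 + 1
3 + 3 + 1 + 1 + 1 + 1 + 1 + 1 + 1 + 1
3 + 1 + 1 + 1 + 1 + 1 + 1 + 1 + 1 + 1 + 1 + 1
1 + 1 + 1 + 1 + 1 + 1 + 1 + 1 + 1 + 1 + 1 + 1 + 1 + 1

22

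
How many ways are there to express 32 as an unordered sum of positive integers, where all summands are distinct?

390

There are 390 such partitions.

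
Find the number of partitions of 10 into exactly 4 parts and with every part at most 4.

Enumerating:
4+4+1+1
4+3+2+1
4+2+2+2
3+3+3+1
3+3+2+2
That's 5 in total.

5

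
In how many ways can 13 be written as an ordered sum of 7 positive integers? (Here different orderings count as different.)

924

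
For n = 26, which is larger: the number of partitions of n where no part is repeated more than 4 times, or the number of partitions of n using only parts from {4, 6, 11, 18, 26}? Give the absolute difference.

Partitions of 26 where no part is repeated more than 4 times: 1414.
Partitions of 26 using only parts from {4, 6, 11, 18, 26}: 5.
|1414 − 5| = 1409.

1409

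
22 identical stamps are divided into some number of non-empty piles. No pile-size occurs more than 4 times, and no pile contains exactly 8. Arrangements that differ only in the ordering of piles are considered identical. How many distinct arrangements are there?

Enumerating by decreasing first part gives 528 partitions in all.

528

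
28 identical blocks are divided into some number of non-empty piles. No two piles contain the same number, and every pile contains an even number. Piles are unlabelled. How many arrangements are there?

22

The partitions of 28 that satisfy the conditions:
28
26,2
24,4
22,6
22,4,2
20,8
20,6,2
18,10
18,8,2
18,6,4
16,12
16,10,2
16,8,4
16,6,4,2
14,12,2
14,10,4
14,8,6
14,8,4,2
12,10,6
12,10,4,2
12,8,6,2
10,8,6,4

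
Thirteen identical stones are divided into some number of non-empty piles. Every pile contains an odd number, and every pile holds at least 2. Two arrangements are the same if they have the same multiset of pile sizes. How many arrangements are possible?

Enumerating:
13
3+3+7
3+5+5

3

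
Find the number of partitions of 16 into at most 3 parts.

There are too many to list fully; the first 12 (by largest part) are:
16
15+1
14+2
14+1+1
13+3
13+2+1
12+4
12+3+1
12+2+2
11+5
11+4+1
11+3+2
…and 18 more, for 30 total.

30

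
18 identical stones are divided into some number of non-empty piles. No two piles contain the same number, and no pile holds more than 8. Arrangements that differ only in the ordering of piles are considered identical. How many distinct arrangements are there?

14

The partitions of 18 that satisfy the conditions:
3 + 7 + 8
1 + 2 + 7 + 8
4 + 6 + 8
1 + 3 + 6 + 8
1 + 4 + 5 + 8
2 + 3 + 5 + 8
1 + 2 + 3 + 4 + 8
5 + 6 + 7
1 + 4 + 6 + 7
2 + 3 + 6 + 7
2 + 4 + 5 + 7
1 + 2 + 3 + 5 + 7
3 + 4 + 5 + 6
1 + 2 + 4 + 5 + 6
Counting gives 14.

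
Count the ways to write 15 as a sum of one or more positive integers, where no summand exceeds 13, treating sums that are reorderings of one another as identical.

Enumerating by decreasing first part gives 174 partitions in all.

174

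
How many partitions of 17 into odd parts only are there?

A partial list (first 12 by largest part):
17
15,1,1
13,3,1
13,1,1,1,1
11,5,1
11,3,3
11,3,1,1,1
11,1,1,1,1,1,1
9,7,1
9,5,3
9,5,1,1,1
9,3,3,1,1
…and 26 more, for 38 total.

38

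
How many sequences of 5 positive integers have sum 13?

495

Place 4 bars in the 12 internal gaps of a row of 13 dots: C(12,4) = 495.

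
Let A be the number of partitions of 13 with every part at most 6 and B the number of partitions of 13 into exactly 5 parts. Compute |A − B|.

53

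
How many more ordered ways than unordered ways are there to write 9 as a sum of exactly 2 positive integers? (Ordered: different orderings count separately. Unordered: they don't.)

4

Ordered (compositions into 2 parts): C(8,1) = 8.
Partitions of 9 into exactly 2 parts: 4.
Difference: 8 − 4 = 4.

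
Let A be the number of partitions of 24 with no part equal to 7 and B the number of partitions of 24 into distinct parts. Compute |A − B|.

1156

Partitions of 24 with no part equal to 7: 1278.
Partitions of 24 into distinct parts: 122.
|1278 − 122| = 1156.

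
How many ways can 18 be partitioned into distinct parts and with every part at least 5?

The partitions of 18 that satisfy the conditions:
18
13+5
12+6
11+7
10+8
7+6+5
That's 6 in total.

6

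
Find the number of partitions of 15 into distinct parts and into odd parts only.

Enumerating:
15
11 + 3 + 1
9 + 5 + 1
7 + 5 + 3

4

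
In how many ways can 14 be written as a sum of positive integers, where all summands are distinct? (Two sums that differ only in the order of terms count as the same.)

The partitions of 14 that satisfy the conditions:
14
13, 1
12, 2
11, 3
11, 2, 1
10, 4
10, 3, 1
9, 5
9, 4, 1
9, 3, 2
8, 6
8, 5, 1
8, 4, 2
8, 3, 2, 1
7, 6, 1
7, 5, 2
7, 4, 3
7, 4, 2, 1
6, 5, 3
6, 5, 2, 1
6, 4, 3, 1
5, 4, 3, 2
Counting gives 22.

22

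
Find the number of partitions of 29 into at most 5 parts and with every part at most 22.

576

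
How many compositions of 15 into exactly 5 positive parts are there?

1001

A composition of 15 into 5 positive parts is chosen by placing 4 dividers among the 14 gaps between 15 units: C(14,4) = 1001.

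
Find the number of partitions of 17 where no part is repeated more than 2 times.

108

Direct enumeration gives 108 partitions.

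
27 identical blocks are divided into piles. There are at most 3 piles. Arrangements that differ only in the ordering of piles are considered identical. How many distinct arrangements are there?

Direct enumeration gives 75 partitions.

75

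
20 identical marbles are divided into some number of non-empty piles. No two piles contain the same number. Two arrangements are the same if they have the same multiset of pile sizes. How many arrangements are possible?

64

There are too many to list fully; the first 12 (by largest part) are:
20
1+19
2+18
3+17
1+2+17
4+16
1+3+16
5+15
1+4+15
2+3+15
6+14
1+5+14
…and 52 more, for 64 total.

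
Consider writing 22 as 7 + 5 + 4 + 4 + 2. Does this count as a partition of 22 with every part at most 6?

The parts sum to 22, and the condition 'no summand exceeds 6' is violated.

No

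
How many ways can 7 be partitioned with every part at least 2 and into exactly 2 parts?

They are:
5,2
4,3
That's 2 in total.

2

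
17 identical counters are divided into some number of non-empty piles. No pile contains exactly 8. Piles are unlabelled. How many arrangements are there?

267

Enumerating by decreasing first part gives 267 partitions in all.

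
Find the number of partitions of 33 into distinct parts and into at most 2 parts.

17

The partitions of 33 that satisfy the conditions:
33
32 + 1
31 + 2
30 + 3
29 + 4
28 + 5
27 + 6
26 + 7
25 + 8
24 + 9
23 + 10
22 + 11
21 + 12
20 + 13
19 + 14
18 + 15
17 + 16
That's 17 in total.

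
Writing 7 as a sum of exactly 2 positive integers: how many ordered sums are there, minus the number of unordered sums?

3

Compositions: C(6,1) = 6.
Unordered (partitions into 2 parts): 3.
Difference: 6 − 3 = 3.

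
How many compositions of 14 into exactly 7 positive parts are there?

A composition of 14 into 7 positive parts is chosen by placing 6 dividers among the 13 gaps between 14 units: C(13,6) = 1716.

1716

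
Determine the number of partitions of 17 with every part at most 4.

Direct enumeration gives 72 partitions.

72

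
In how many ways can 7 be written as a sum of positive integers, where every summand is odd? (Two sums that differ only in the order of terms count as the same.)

Listing the qualifying partitions of 7:
7
5,1,1
3,3,1
3,1,1,1,1
1,1,1,1,1,1,1
Counting gives 5.

5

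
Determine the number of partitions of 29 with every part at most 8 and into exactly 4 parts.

3

Enumerating:
8,8,8,5
8,8,7,6
8,7,7,7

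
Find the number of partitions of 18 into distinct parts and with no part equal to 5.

A partial list (first 12 by largest part):
18
17,1
16,2
15,3
15,2,1
14,4
14,3,1
13,4,1
13,3,2
12,6
12,4,2
12,3,2,1
…and 20 more, for 32 total.

32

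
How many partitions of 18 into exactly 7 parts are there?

49

A partial list (first 12 by largest part):
12, 1, 1, 1, 1, 1, 1
11, 2, 1, 1, 1, 1, 1
10, 3, 1, 1, 1, 1, 1
10, 2, 2, 1, 1, 1, 1
9, 4, 1, 1, 1, 1, 1
9, 3, 2, 1, 1, 1, 1
9, 2, 2, 2, 1, 1, 1
8, 5, 1, 1, 1, 1, 1
8, 4, 2, 1, 1, 1, 1
8, 3, 3, 1, 1, 1, 1
8, 3, 2, 2, 1, 1, 1
8, 2, 2, 2, 2, 1, 1
…and 37 more, for 49 total.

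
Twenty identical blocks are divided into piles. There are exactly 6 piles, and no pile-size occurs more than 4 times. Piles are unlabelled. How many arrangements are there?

87

Enumerating by decreasing first part gives 87 partitions in all.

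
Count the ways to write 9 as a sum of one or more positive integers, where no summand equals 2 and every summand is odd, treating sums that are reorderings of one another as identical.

Listing the qualifying partitions of 9:
9
7 + 1 + 1
5 + 3 + 1
5 + 1 + 1 + 1 + 1
3 + 3 + 3
3 + 3 + 1 + 1 + 1
3 + 1 + 1 + 1 + 1 + 1 + 1
1 + 1 + 1 + 1 + 1 + 1 + 1 + 1 + 1

8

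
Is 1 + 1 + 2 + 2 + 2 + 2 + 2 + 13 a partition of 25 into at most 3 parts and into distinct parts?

The parts sum to 25, and the condition 'there are at most 3 summands' is violated.

No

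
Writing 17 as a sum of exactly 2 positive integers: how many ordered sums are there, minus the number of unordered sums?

Ordered (compositions into 2 parts): C(16,1) = 16.
Unordered (partitions into 2 parts): 8.
Difference: 16 − 8 = 8.

8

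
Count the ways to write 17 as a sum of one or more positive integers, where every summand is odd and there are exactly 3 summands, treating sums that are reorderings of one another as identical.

8

The partitions of 17 that satisfy the conditions:
15 + 1 + 1
13 + 3 + 1
11 + 5 + 1
11 + 3 + 3
9 + 7 + 1
9 + 5 + 3
7 + 7 + 3
7 + 5 + 5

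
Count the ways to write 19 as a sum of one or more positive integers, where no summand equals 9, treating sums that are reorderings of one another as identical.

Direct enumeration gives 448 partitions.

448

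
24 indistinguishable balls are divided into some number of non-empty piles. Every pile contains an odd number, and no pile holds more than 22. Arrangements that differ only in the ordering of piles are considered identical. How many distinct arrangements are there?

121

Counting exhaustively, 121 partitions satisfy the conditions.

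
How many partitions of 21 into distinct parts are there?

76

There are 76 such partitions.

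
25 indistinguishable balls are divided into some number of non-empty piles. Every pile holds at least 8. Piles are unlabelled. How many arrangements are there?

Listing the qualifying partitions of 25:
25
17, 8
16, 9
15, 10
14, 11
13, 12
9, 8, 8
Counting gives 7.

7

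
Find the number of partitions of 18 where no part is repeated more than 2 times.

There are 135 such partitions.

135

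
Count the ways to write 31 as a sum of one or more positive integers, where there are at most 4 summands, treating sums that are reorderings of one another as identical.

Direct enumeration gives 321 partitions.

321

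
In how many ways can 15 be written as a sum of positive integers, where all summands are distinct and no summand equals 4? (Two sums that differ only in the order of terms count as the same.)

18

The partitions of 15 that satisfy the conditions:
15
14,1
13,2
12,3
12,2,1
11,3,1
10,5
10,3,2
9,6
9,5,1
9,3,2,1
8,7
8,6,1
8,5,2
7,6,2
7,5,3
7,5,2,1
6,5,3,1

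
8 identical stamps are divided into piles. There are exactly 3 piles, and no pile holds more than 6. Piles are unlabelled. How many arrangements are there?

Enumerating:
6,1,1
5,2,1
4,3,1
4,2,2
3,3,2

5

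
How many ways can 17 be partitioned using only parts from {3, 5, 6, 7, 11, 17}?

They are:
17
11,6
11,3,3
7,7,3
7,5,5
6,6,5
6,5,3,3
5,3,3,3,3

8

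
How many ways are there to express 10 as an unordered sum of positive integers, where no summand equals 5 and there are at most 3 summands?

They are:
10
9,1
8,2
8,1,1
7,3
7,2,1
6,4
6,3,1
6,2,2
4,4,2
4,3,3
Counting gives 11.

11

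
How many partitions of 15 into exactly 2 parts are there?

7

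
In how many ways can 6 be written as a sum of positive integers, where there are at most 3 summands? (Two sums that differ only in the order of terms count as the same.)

The partitions of 6 that satisfy the conditions:
6
5 + 1
4 + 2
4 + 1 + 1
3 + 3
3 + 2 + 1
2 + 2 + 2
That's 7 in total.

7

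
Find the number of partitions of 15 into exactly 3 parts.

The partitions of 15 that satisfy the conditions:
13+1+1
12+2+1
11+3+1
11+2+2
10+4+1
10+3+2
9+5+1
9+4+2
9+3+3
8+6+1
8+5+2
8+4+3
7+7+1
7+6+2
7+5+3
7+4+4
6+6+3
6+5+4
5+5+5

19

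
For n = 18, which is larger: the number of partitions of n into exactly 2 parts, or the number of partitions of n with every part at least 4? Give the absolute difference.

Partitions of 18 into exactly 2 parts: 9.
Partitions of 18 with every part at least 4: 16.
|9 − 16| = 7.

7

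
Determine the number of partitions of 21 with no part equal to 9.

715

There are 715 such partitions.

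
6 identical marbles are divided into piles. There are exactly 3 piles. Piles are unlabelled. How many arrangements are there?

Enumerating:
4+1+1
3+2+1
2+2+2

3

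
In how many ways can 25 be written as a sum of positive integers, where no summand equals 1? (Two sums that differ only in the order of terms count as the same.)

A full systematic count gives 383.

383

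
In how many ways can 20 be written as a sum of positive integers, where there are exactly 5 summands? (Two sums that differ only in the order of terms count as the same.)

84

Systematic enumeration (by largest part, then next-largest, …) yields 84.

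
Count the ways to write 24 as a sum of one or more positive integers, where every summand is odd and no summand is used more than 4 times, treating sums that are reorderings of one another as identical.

62

There are too many to list fully; the first 12 (by largest part) are:
23,1
21,3
21,1,1,1
19,5
19,3,1,1
17,7
17,5,1,1
17,3,3,1
17,3,1,1,1,1
15,9
15,7,1,1
15,5,3,1
…and 50 more, for 62 total.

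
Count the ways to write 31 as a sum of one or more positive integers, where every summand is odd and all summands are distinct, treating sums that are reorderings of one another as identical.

Listing the qualifying partitions of 31:
31
27,3,1
25,5,1
23,7,1
23,5,3
21,9,1
21,7,3
19,11,1
19,9,3
19,7,5
17,13,1
17,11,3
17,9,5
15,13,3
15,11,5
15,9,7
15,7,5,3,1
13,11,7
13,9,5,3,1
11,9,7,3,1
Counting gives 20.

20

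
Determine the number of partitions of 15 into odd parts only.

A partial list (first 12 by largest part):
15
1+1+13
1+3+11
1+1+1+1+11
1+5+9
3+3+9
1+1+1+3+9
1+1+1+1+1+1+9
1+7+7
3+5+7
1+1+1+5+7
1+1+3+3+7
…and 15 more, for 27 total.

27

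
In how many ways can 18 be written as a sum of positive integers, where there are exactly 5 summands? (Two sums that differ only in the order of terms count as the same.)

57

A partial list (first 12 by largest part):
14 + 1 + 1 + 1 + 1
13 + 2 + 1 + 1 + 1
12 + 3 + 1 + 1 + 1
12 + 2 + 2 + 1 + 1
11 + 4 + 1 + 1 + 1
11 + 3 + 2 + 1 + 1
11 + 2 + 2 + 2 + 1
10 + 5 + 1 + 1 + 1
10 + 4 + 2 + 1 + 1
10 + 3 + 3 + 1 + 1
10 + 3 + 2 + 2 + 1
10 + 2 + 2 + 2 + 2
…and 45 more, for 57 total.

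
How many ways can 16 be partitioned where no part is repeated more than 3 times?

Systematic enumeration (by largest part, then next-largest, …) yields 132.

132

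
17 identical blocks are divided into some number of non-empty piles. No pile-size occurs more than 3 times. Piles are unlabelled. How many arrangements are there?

166

Counting exhaustively, 166 partitions satisfy the conditions.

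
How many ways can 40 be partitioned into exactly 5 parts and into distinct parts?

377

There are 377 such partitions.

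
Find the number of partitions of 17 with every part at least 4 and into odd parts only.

Enumerating:
17
7+5+5

2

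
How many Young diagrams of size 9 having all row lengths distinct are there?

8

The partitions of 9 that satisfy the conditions:
9
8,1
7,2
6,3
6,2,1
5,4
5,3,1
4,3,2
That's 8 in total.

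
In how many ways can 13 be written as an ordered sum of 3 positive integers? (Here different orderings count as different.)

66

Place 2 bars in the 12 internal gaps of a row of 13 dots: C(12,2) = 66.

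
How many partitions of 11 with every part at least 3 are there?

Listing the qualifying partitions of 11:
11
3 + 8
4 + 7
5 + 6
3 + 3 + 5
3 + 4 + 4

6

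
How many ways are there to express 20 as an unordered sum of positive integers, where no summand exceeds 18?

625

Enumerating by decreasing first part gives 625 partitions in all.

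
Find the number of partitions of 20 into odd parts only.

There are too many to list fully; the first 12 (by largest part) are:
19+1
17+3
17+1+1+1
15+5
15+3+1+1
15+1+1+1+1+1
13+7
13+5+1+1
13+3+3+1
13+3+1+1+1+1
13+1+1+1+1+1+1+1
11+9
…and 52 more, for 64 total.

64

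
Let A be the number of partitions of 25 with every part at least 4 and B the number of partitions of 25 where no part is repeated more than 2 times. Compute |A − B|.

Partitions of 25 with every part at least 4: 57.
Partitions of 25 where no part is repeated more than 2 times: 513.
|57 − 513| = 456.

456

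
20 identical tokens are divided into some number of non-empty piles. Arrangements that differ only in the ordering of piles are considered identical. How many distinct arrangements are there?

627

Systematic enumeration (by largest part, then next-largest, …) yields 627.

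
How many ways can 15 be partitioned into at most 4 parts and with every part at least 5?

Enumerating:
15
5 + 10
6 + 9
7 + 8
5 + 5 + 5

5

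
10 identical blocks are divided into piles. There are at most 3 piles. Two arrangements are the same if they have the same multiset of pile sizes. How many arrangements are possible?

14

Enumerating:
10
9,1
8,2
8,1,1
7,3
7,2,1
6,4
6,3,1
6,2,2
5,5
5,4,1
5,3,2
4,4,2
4,3,3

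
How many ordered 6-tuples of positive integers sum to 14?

A composition of 14 into 6 positive parts is chosen by placing 5 dividers among the 13 gaps between 14 units: C(13,5) = 1287.

1287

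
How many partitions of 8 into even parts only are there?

Listing the qualifying partitions of 8:
8
6 + 2
4 + 4
4 + 2 + 2
2 + 2 + 2 + 2
That's 5 in total.

5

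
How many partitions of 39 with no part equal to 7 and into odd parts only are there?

Counting exhaustively, 592 partitions satisfy the conditions.

592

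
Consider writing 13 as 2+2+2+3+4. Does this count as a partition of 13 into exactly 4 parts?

No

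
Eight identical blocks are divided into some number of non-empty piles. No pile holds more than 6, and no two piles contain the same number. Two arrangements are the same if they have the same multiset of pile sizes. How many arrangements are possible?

The partitions of 8 that satisfy the conditions:
6,2
5,3
5,2,1
4,3,1

4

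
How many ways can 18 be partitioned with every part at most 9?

Counting exhaustively, 318 partitions satisfy the conditions.

318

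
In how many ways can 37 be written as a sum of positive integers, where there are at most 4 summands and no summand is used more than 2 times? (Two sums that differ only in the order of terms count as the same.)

499

Direct enumeration gives 499 partitions.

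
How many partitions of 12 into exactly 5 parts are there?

13

Listing the qualifying partitions of 12:
8+1+1+1+1
7+2+1+1+1
6+3+1+1+1
6+2+2+1+1
5+4+1+1+1
5+3+2+1+1
5+2+2+2+1
4+4+2+1+1
4+3+3+1+1
4+3+2+2+1
4+2+2+2+2
3+3+3+2+1
3+3+2+2+2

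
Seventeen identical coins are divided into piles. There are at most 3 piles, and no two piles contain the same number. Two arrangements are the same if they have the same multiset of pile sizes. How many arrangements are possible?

The partitions of 17 that satisfy the conditions:
17
16 + 1
15 + 2
14 + 3
14 + 2 + 1
13 + 4
13 + 3 + 1
12 + 5
12 + 4 + 1
12 + 3 + 2
11 + 6
11 + 5 + 1
11 + 4 + 2
10 + 7
10 + 6 + 1
10 + 5 + 2
10 + 4 + 3
9 + 8
9 + 7 + 1
9 + 6 + 2
9 + 5 + 3
8 + 7 + 2
8 + 6 + 3
8 + 5 + 4
7 + 6 + 4

25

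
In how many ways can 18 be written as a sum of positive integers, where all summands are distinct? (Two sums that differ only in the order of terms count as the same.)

46

A partial list (first 12 by largest part):
18
17,1
16,2
15,3
15,2,1
14,4
14,3,1
13,5
13,4,1
13,3,2
12,6
12,5,1
…and 34 more, for 46 total.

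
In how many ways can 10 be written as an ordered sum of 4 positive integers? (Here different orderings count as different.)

A composition of 10 into 4 positive parts is chosen by placing 3 dividers among the 9 gaps between 10 units: C(9,3) = 84.

84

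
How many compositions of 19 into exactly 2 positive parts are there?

18

Equivalently, choose which 1 of the 18 gaps become plus signs: C(18,1) = 18.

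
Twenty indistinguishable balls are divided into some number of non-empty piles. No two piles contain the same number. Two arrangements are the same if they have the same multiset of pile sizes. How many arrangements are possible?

There are too many to list fully; the first 12 (by largest part) are:
20
19,1
18,2
17,3
17,2,1
16,4
16,3,1
15,5
15,4,1
15,3,2
14,6
14,5,1
…and 52 more, for 64 total.

64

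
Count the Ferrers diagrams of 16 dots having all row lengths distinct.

32

There are too many to list fully; the first 12 (by largest part) are:
16
15, 1
14, 2
13, 3
13, 2, 1
12, 4
12, 3, 1
11, 5
11, 4, 1
11, 3, 2
10, 6
10, 5, 1
…and 20 more, for 32 total.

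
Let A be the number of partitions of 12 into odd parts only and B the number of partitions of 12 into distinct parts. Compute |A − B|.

Partitions of 12 into odd parts only: 15.
Partitions of 12 into distinct parts: 15.
|15 − 15| = 0.

0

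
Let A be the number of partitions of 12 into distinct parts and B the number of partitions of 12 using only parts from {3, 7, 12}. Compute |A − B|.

13

Partitions of 12 into distinct parts: 15.
Partitions of 12 using only parts from {3, 7, 12}: 2.
|15 − 2| = 13.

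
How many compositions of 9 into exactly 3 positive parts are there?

28

Equivalently, choose which 2 of the 8 gaps become plus signs: C(8,2) = 28.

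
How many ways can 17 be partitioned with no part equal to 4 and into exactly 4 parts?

25

They are:
14, 1, 1, 1
13, 2, 1, 1
12, 3, 1, 1
12, 2, 2, 1
11, 3, 2, 1
11, 2, 2, 2
10, 5, 1, 1
10, 3, 3, 1
10, 3, 2, 2
9, 6, 1, 1
9, 5, 2, 1
9, 3, 3, 2
8, 7, 1, 1
8, 6, 2, 1
8, 5, 3, 1
8, 5, 2, 2
8, 3, 3, 3
7, 7, 2, 1
7, 6, 3, 1
7, 6, 2, 2
7, 5, 3, 2
6, 6, 3, 2
6, 5, 5, 1
6, 5, 3, 3
5, 5, 5, 2
Counting gives 25.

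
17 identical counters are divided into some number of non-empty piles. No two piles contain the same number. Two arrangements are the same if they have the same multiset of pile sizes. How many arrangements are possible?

38

A partial list (first 12 by largest part):
17
16,1
15,2
14,3
14,2,1
13,4
13,3,1
12,5
12,4,1
12,3,2
11,6
11,5,1
…and 26 more, for 38 total.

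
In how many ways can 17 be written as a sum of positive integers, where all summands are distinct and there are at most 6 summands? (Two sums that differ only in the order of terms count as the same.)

A partial list (first 12 by largest part):
17
1, 16
2, 15
3, 14
1, 2, 14
4, 13
1, 3, 13
5, 12
1, 4, 12
2, 3, 12
6, 11
1, 5, 11
…and 26 more, for 38 total.

38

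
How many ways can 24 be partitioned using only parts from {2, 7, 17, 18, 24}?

The partitions of 24 that satisfy the conditions:
24
18,2,2,2
17,7
7,7,2,2,2,2,2
2,2,2,2,2,2,2,2,2,2,2,2
That's 5 in total.

5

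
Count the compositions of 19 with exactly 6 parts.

Equivalently, choose which 5 of the 18 gaps become plus signs: C(18,5) = 8568.

8568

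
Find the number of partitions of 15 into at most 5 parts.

84

Systematic enumeration (by largest part, then next-largest, …) yields 84.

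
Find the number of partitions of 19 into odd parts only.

A partial list (first 12 by largest part):
19
17 + 1 + 1
15 + 3 + 1
15 + 1 + 1 + 1 + 1
13 + 5 + 1
13 + 3 + 3
13 + 3 + 1 + 1 + 1
13 + 1 + 1 + 1 + 1 + 1 + 1
11 + 7 + 1
11 + 5 + 3
11 + 5 + 1 + 1 + 1
11 + 3 + 3 + 1 + 1
…and 42 more, for 54 total.

54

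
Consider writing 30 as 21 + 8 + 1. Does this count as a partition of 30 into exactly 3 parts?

Yes

The parts sum to 30, and the condition 'there are exactly 3 summands' holds.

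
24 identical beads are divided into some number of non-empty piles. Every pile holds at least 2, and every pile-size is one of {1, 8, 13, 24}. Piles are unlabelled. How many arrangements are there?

Listing the qualifying partitions of 24:
24
8, 8, 8
Counting gives 2.

2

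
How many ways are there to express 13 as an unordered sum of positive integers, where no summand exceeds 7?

A full systematic count gives 82.

82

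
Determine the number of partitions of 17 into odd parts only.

38

There are too many to list fully; the first 12 (by largest part) are:
17
15 + 1 + 1
13 + 3 + 1
13 + 1 + 1 + 1 + 1
11 + 5 + 1
11 + 3 + 3
11 + 3 + 1 + 1 + 1
11 + 1 + 1 + 1 + 1 + 1 + 1
9 + 7 + 1
9 + 5 + 3
9 + 5 + 1 + 1 + 1
9 + 3 + 3 + 1 + 1
…and 26 more, for 38 total.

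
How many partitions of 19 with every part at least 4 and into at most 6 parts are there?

18

They are:
19
15+4
14+5
13+6
12+7
11+8
11+4+4
10+9
10+5+4
9+6+4
9+5+5
8+7+4
8+6+5
7+7+5
7+6+6
7+4+4+4
6+5+4+4
5+5+5+4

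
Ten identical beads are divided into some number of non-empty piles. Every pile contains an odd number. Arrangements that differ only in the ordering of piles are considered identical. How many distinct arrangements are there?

Listing the qualifying partitions of 10:
9,1
7,3
7,1,1,1
5,5
5,3,1,1
5,1,1,1,1,1
3,3,3,1
3,3,1,1,1,1
3,1,1,1,1,1,1,1
1,1,1,1,1,1,1,1,1,1
That's 10 in total.

10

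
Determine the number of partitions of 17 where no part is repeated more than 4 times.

205

There are 205 such partitions.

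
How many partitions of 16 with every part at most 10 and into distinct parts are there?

22

Listing the qualifying partitions of 16:
10 + 6
10 + 5 + 1
10 + 4 + 2
10 + 3 + 2 + 1
9 + 7
9 + 6 + 1
9 + 5 + 2
9 + 4 + 3
9 + 4 + 2 + 1
8 + 7 + 1
8 + 6 + 2
8 + 5 + 3
8 + 5 + 2 + 1
8 + 4 + 3 + 1
7 + 6 + 3
7 + 6 + 2 + 1
7 + 5 + 4
7 + 5 + 3 + 1
7 + 4 + 3 + 2
6 + 5 + 4 + 1
6 + 5 + 3 + 2
6 + 4 + 3 + 2 + 1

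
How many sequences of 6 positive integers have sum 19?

8568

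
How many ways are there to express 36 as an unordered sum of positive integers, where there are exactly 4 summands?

Systematic enumeration (by largest part, then next-largest, …) yields 351.

351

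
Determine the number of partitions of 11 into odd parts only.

12

They are:
11
9 + 1 + 1
7 + 3 + 1
7 + 1 + 1 + 1 + 1
5 + 5 + 1
5 + 3 + 3
5 + 3 + 1 + 1 + 1
5 + 1 + 1 + 1 + 1 + 1 + 1
3 + 3 + 3 + 1 + 1
3 + 3 + 1 + 1 + 1 + 1 + 1
3 + 1 + 1 + 1 + 1 + 1 + 1 + 1 + 1
1 + 1 + 1 + 1 + 1 + 1 + 1 + 1 + 1 + 1 + 1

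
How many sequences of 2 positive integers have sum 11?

Equivalently, choose which 1 of the 10 gaps become plus signs: C(10,1) = 10.

10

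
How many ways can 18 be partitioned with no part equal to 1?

Enumerating by decreasing first part gives 88 partitions in all.

88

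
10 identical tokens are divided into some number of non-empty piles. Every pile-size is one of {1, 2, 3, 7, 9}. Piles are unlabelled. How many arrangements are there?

The partitions of 10 that satisfy the conditions:
9+1
7+3
7+2+1
7+1+1+1
3+3+3+1
3+3+2+2
3+3+2+1+1
3+3+1+1+1+1
3+2+2+2+1
3+2+2+1+1+1
3+2+1+1+1+1+1
3+1+1+1+1+1+1+1
2+2+2+2+2
2+2+2+2+1+1
2+2+2+1+1+1+1
2+2+1+1+1+1+1+1
2+1+1+1+1+1+1+1+1
1+1+1+1+1+1+1+1+1+1

18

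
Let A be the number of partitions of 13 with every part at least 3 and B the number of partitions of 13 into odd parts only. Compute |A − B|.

8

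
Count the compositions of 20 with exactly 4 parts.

969

By stars and bars with positive parts, the count is C(19,3) = 969.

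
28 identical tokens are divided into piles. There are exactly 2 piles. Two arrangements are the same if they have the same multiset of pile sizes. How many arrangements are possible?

14

Listing the qualifying partitions of 28:
27, 1
26, 2
25, 3
24, 4
23, 5
22, 6
21, 7
20, 8
19, 9
18, 10
17, 11
16, 12
15, 13
14, 14
Counting gives 14.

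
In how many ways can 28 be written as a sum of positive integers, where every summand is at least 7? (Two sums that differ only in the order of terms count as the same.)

The partitions of 28 that satisfy the conditions:
28
21, 7
20, 8
19, 9
18, 10
17, 11
16, 12
15, 13
14, 14
14, 7, 7
13, 8, 7
12, 9, 7
12, 8, 8
11, 10, 7
11, 9, 8
10, 10, 8
10, 9, 9
7, 7, 7, 7

18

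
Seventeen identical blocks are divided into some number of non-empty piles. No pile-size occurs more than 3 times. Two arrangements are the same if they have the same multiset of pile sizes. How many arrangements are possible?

166

A full systematic count gives 166.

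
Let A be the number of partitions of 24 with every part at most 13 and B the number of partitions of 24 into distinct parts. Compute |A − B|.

1314

Partitions of 24 with every part at most 13: 1436.
Partitions of 24 into distinct parts: 122.
|1436 − 122| = 1314.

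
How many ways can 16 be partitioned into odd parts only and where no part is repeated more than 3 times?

16

They are:
15, 1
13, 3
13, 1, 1, 1
11, 5
11, 3, 1, 1
9, 7
9, 5, 1, 1
9, 3, 3, 1
7, 7, 1, 1
7, 5, 3, 1
7, 3, 3, 3
7, 3, 3, 1, 1, 1
5, 5, 5, 1
5, 5, 3, 3
5, 5, 3, 1, 1, 1
5, 3, 3, 3, 1, 1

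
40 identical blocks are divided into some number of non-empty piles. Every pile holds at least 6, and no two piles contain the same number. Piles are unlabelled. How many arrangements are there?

79

Enumerating by decreasing first part gives 79 partitions in all.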